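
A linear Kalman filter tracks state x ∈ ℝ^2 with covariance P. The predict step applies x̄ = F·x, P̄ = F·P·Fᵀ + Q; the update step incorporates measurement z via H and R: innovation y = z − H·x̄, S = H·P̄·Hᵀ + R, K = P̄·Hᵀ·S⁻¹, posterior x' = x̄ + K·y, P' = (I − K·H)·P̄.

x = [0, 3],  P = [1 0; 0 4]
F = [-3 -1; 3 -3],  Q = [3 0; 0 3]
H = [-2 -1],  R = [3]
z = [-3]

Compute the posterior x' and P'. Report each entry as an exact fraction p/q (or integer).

x̄ = F·x = [-3, -9]
P̄ = F·P·Fᵀ + Q = [16 3; 3 48]
y = z − H·x̄ = [-18]
S = H·P̄·Hᵀ + R = [127]
K = P̄·Hᵀ·S⁻¹ = [-35/127; -54/127]
x' = x̄ + K·y = [249/127, -171/127]
P' = (I − K·H)·P̄ = [807/127 -1509/127; -1509/127 3180/127]

x' = [249/127, -171/127]
P' = [807/127 -1509/127; -1509/127 3180/127]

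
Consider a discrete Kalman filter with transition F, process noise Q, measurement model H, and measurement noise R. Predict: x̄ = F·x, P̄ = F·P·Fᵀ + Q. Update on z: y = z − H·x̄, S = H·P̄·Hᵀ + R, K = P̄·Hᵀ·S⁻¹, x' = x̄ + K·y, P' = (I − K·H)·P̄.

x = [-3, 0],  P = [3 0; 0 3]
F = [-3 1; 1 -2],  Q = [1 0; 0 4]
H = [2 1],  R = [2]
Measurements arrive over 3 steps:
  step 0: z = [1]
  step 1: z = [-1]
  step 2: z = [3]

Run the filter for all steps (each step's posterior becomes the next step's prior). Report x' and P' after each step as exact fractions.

step 0: x̄ = F·x = [9, -3]
step 0: P̄ = F·P·Fᵀ + Q = [31 -15; -15 19]
step 0: y = z − H·x̄ = [-14]
step 0: S = H·P̄·Hᵀ + R = [85]
step 0: K = P̄·Hᵀ·S⁻¹ = [47/85; -11/85]
step 0: x' = x̄ + K·y = [107/85, -101/85]
step 0: P' = (I − K·H)·P̄ = [426/85 -758/85; -758/85 1494/85]
step 1: x̄ = F·x = [-422/85, 309/85]
step 1: P̄ = F·P·Fᵀ + Q = [9961/85 -9572/85; -9572/85 9774/85]
step 1: y = z − H·x̄ = [90/17]
step 1: S = H·P̄·Hᵀ + R = [2300/17]
step 1: K = P̄·Hᵀ·S⁻¹ = [9/10; -937/1150]
step 1: x' = x̄ + K·y = [-1/5, -78/115]
step 1: P' = (I − K·H)·P̄ = [38/5 -67/5; -67/5 14473/575]
step 2: x̄ = F·x = [-9/115, 133/115]
step 2: P̄ = F·P·Fᵀ + Q = [100608/575 -95991/575; -95991/575 95382/575]
step 2: y = z − H·x̄ = [2]
step 2: S = H·P̄·Hᵀ + R = [200]
step 2: K = P̄·Hᵀ·S⁻¹ = [183/200; -21/25]
step 2: x' = x̄ + K·y = [4029/2300, -301/575]
step 2: P' = (I − K·H)·P̄ = [34617/4600 -7602/575; -7602/575 14238/575]

step 0: x' = [107/85, -101/85], P' = [426/85 -758/85; -758/85 1494/85]
step 1: x' = [-1/5, -78/115], P' = [38/5 -67/5; -67/5 14473/575]
step 2: x' = [4029/2300, -301/575], P' = [34617/4600 -7602/575; -7602/575 14238/575]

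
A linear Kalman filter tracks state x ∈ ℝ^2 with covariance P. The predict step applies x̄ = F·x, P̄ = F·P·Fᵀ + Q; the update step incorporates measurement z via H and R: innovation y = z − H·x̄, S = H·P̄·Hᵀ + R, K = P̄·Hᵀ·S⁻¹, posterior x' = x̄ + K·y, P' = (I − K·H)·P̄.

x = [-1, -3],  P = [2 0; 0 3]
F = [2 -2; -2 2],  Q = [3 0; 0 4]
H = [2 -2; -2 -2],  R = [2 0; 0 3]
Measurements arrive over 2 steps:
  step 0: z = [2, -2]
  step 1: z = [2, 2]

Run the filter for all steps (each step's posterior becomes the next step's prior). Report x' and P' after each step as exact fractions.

step 0: x' = [5282/5417, -348/5417], P' = [1589/5417 244/5417; 244/5417 1592/5417]
step 1: x' = [578386/5147025, -204820/205881], P' = [1485149/5147025 9940/205881; 9940/205881 60056/205881]

step 0: x̄ = F·x = [4, -4]
step 0: P̄ = F·P·Fᵀ + Q = [23 -20; -20 24]
step 0: y = z − H·x̄ = [-14, -2]
step 0: S = H·P̄·Hᵀ + R = [350 4; 4 31]
step 0: K = P̄·Hᵀ·S⁻¹ = [1345/5417 -1222/5417; -1348/5417 -1224/5417]
step 0: x' = x̄ + K·y = [5282/5417, -348/5417]
step 0: P' = (I − K·H)·P̄ = [1589/5417 244/5417; 244/5417 1592/5417]
step 1: x̄ = F·x = [11260/5417, -11260/5417]
step 1: P̄ = F·P·Fᵀ + Q = [27023/5417 -10772/5417; -10772/5417 32440/5417]
step 1: y = z − H·x̄ = [-34206/5417, 2]
step 1: S = H·P̄·Hᵀ + R = [334862/5417 4; 4 31]
step 1: K = P̄·Hᵀ·S⁻¹ = [1236649/5147025 -1155766/5147025; -50116/205881 -46664/205881]
step 1: x' = x̄ + K·y = [578386/5147025, -204820/205881]
step 1: P' = (I − K·H)·P̄ = [1485149/5147025 9940/205881; 9940/205881 60056/205881]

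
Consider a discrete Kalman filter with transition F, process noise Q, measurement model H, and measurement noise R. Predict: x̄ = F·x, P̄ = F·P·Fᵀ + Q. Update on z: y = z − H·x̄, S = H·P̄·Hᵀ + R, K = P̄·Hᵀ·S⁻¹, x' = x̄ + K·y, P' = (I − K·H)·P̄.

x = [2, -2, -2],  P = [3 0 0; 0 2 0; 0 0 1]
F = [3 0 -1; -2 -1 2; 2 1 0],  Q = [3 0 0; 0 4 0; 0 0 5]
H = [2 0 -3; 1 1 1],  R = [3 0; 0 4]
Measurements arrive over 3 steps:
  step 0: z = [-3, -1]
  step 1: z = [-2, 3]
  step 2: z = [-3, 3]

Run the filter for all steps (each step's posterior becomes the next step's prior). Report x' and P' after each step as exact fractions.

step 0: x̄ = F·x = [8, -6, 2]
step 0: P̄ = F·P·Fᵀ + Q = [31 -20 18; -20 22 -14; 18 -14 19]
step 0: y = z − H·x̄ = [-13, -5]
step 0: S = H·P̄·Hᵀ + R = [82 -11; -11 44]
step 0: K = P̄·Hᵀ·S⁻¹ = [61/317 2466/3487; -4/317 -962/3487; -61/317 1655/3487]
step 0: x' = x̄ + K·y = [6843/3487, -15540/3487, 7422/3487]
step 0: P' = (I − K·H)·P̄ = [31215/3487 -41490/3487 20139/3487; -41490/3487 65258/3487 -27616/3487; 20139/3487 -27616/3487 14097/3487]
step 1: x̄ = F·x = [13107/3487, 1518/317, -1854/3487]
step 1: P̄ = F·P·Fᵀ + Q = [184659/3487 3862/317 50158/3487; 3862/317 3986/317 106/317; 50158/3487 106/317 41593/3487]
step 1: y = z − H·x̄ = [-38750/3487, -1590/317]
step 1: S = H·P̄·Hᵀ + R = [521538/3487 25077/317; 25077/317 42878/317]
step 1: K = P̄·Hᵀ·S⁻¹ = [232269/1476445 8054154/16240895; 74506/885867 442774/3248179; -969029/4429335 5277487/16240895]
step 1: x' = x̄ + K·y = [-1548747/3248179, 30892958/9744537, 2627302/9744537]
step 1: P' = (I − K·H)·P̄ = [59214549/16240895 -12783868/3248179 36921407/16240895; -12783868/3248179 70052194/9744537 -26387302/9744537; 36921407/16240895 -26387302/9744537 84502133/48722685]
step 2: x̄ = F·x = [-16566025/9744537, -5448624/3248179, 21600476/9744537]
step 2: P̄ = F·P·Fᵀ + Q = [232975537/9744537 6305678/3248179 80199178/9744537; 6305678/3248179 156111674/16240895 -38206538/16240895; 80199178/9744537 -38206538/16240895 537416903/48722685]
step 2: y = z − H·x̄ = [68699867/9744537, 3685912/885867]
step 2: S = H·P̄·Hᵀ + R = [4830480242/48722685 77230723/4429335; 77230723/4429335 284313022/4429335]
step 2: K = P̄·Hᵀ·S⁻¹ = [43373621659/295249287983 144975204774/295249287983; 26397768466/295249287983 35151563678/295249287983; -66373238313/295249287983 95800598563/295249287983]
step 2: x' = x̄ + K·y = [407066982258/295249287983, -162897694634/295249287983, 585141279569/295249287983]
step 2: P' = (I − K·H)·P̄ = [1115126651805/295249287983 -1235269978920/295249287983 700044146211/295249287983; -1235269978920/295249287983 2225787321378/295249287983 -849911087746/295249287983; 700044146211/295249287983 -849911087746/295249287983 533069335787/295249287983]

step 0: x' = [6843/3487, -15540/3487, 7422/3487], P' = [31215/3487 -41490/3487 20139/3487; -41490/3487 65258/3487 -27616/3487; 20139/3487 -27616/3487 14097/3487]
step 1: x' = [-1548747/3248179, 30892958/9744537, 2627302/9744537], P' = [59214549/16240895 -12783868/3248179 36921407/16240895; -12783868/3248179 70052194/9744537 -26387302/9744537; 36921407/16240895 -26387302/9744537 84502133/48722685]
step 2: x' = [407066982258/295249287983, -162897694634/295249287983, 585141279569/295249287983], P' = [1115126651805/295249287983 -1235269978920/295249287983 700044146211/295249287983; -1235269978920/295249287983 2225787321378/295249287983 -849911087746/295249287983; 700044146211/295249287983 -849911087746/295249287983 533069335787/295249287983]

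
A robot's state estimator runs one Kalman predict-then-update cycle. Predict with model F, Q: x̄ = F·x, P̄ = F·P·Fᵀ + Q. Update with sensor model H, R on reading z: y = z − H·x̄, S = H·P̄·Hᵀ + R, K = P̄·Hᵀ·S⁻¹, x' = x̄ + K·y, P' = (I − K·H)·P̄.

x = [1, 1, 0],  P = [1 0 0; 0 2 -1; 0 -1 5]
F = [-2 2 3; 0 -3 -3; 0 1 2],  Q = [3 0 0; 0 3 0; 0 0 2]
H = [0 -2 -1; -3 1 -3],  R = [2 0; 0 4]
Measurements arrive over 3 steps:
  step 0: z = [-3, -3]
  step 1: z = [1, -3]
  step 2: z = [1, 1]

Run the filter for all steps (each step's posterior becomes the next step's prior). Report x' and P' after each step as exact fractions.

step 0: x' = [-2274/12205, 7371/12205, 3226/2441], P' = [57543/24410 23073/24410 -4398/2441; 23073/24410 19743/24410 -1878/2441; -4398/2441 -1878/2441 4184/2441]
step 1: x' = [-208016331/426451900, -20885055/17058076, 33745529/30460850], P' = [844179213/426451900 13192785/17058076 -43423917/30460850; 13192785/17058076 12308133/17058076 -731397/1218434; -43423917/30460850 -731397/1218434 2932803/2175775]
step 2: x' = [-2066238931389/6097304050132, -1922213533257/6097304050132, -168641220491/3048652025066], P' = [12066869413647/6097304050132 4714122616227/6097304050132 -4349214454713/3048652025066; 4714122616227/6097304050132 4397760596127/6097304050132 -1831275161241/3048652025066; -4349214454713/3048652025066 -1831275161241/3048652025066 2057089127833/1524326012533]

step 0: x̄ = F·x = [0, -3, 1]
step 0: P̄ = F·P·Fᵀ + Q = [48 -42 27; -42 48 -27; 27 -27 20]
step 0: y = z − H·x̄ = [-8, 3]
step 0: S = H·P̄·Hᵀ + R = [106 -342; -342 1564]
step 0: K = P̄·Hᵀ·S⁻¹ = [-1083/24410 -2202/12205; -10353/24410 858/12205; -214/2441 -309/2441]
step 0: x' = x̄ + K·y = [-2274/12205, 7371/12205, 3226/2441]
step 0: P' = (I − K·H)·P̄ = [57543/24410 23073/24410 -4398/2441; 23073/24410 19743/24410 -1878/2441; -4398/2441 -1878/2441 4184/2441]
step 1: x̄ = F·x = [13536/2441, -70503/12205, 39631/12205]
step 1: P̄ = F·P·Fᵀ + Q = [87675/2441 -33876/2441 28884/2441; -33876/2441 289437/24410 -141249/24410; 28884/2441 -141249/24410 160803/24410]
step 1: y = z − H·x̄ = [-17834/2441, 355821/12205]
step 1: S = H·P̄·Hᵀ + R = [160475/4882 -196875/2441; -196875/2441 8902114/12205]
step 1: K = P̄·Hᵀ·S⁻¹ = [-12926103/213225950 -541305/2436868; -3594177/8529038 123159/2436868; -1122348/15230425 -15987/174062]
step 1: x' = x̄ + K·y = [-208016331/426451900, -20885055/17058076, 33745529/30460850]
step 1: P' = (I − K·H)·P̄ = [844179213/426451900 13192785/17058076 -43423917/30460850; 13192785/17058076 12308133/17058076 -731397/1218434; -43423917/30460850 -731397/1218434 2932803/2175775]
step 2: x̄ = F·x = [78909213/42645190, 149066907/426451900, 422748437/426451900]
step 2: P̄ = F·P·Fᵀ + Q = [126451440/4264519 -484854147/42645190 404456043/42645190; -484854147/42645190 4614349017/426451900 -2068185753/426451900; 404456043/42645190 -2068185753/426451900 2435968877/426451900]
step 2: y = z − H·x̄ = [1147334151/426451900, 1956453347/213225950]
step 2: S = H·P̄·Hᵀ + R = [13473525733/426451900 -14609643849/213225950; -14609643849/213225950 64088155897/106612975]
step 2: K = P̄·Hᵀ·S⁻¹ = [-182454080757/3048652025066 -1347799724109/6097304050132; -1283242717443/3048652025066 310760928723/6097304050132; -112906983296/1524326012533 -281541641025/3048652025066]
step 2: x' = x̄ + K·y = [-2066238931389/6097304050132, -1922213533257/6097304050132, -168641220491/3048652025066]
step 2: P' = (I − K·H)·P̄ = [12066869413647/6097304050132 4714122616227/6097304050132 -4349214454713/3048652025066; 4714122616227/6097304050132 4397760596127/6097304050132 -1831275161241/3048652025066; -4349214454713/3048652025066 -1831275161241/3048652025066 2057089127833/1524326012533]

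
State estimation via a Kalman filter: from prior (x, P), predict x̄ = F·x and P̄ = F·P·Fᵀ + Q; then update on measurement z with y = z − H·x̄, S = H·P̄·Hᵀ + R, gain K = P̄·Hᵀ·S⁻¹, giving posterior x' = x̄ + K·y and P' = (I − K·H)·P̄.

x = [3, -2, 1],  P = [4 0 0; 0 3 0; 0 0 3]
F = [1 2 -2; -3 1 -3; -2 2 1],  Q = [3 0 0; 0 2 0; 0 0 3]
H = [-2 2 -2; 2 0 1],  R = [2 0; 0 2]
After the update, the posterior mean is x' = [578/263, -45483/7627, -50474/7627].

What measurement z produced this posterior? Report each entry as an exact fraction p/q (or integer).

x̄ = F·x = [-3, -14, -9]
P̄ = F·P·Fᵀ + Q = [31 12 -2; 12 68 21; -2 21 34]
S = H·P̄·Hᵀ + R = [254 -90; -90 152]
K = P̄·Hᵀ·S⁻¹ = [2/263 105/263; 7345/15254 8865/15254; -161/7627 1410/7627]
x' − x̄ = [1367/263, 61295/7627, 18169/7627] = K·y
y = (KᵀK)⁻¹·Kᵀ·(x' − x̄) = [1, 13]
z = y + H·x̄ = [1, 13] + [-4, -15] = [-3, -2]

z = [-3, -2]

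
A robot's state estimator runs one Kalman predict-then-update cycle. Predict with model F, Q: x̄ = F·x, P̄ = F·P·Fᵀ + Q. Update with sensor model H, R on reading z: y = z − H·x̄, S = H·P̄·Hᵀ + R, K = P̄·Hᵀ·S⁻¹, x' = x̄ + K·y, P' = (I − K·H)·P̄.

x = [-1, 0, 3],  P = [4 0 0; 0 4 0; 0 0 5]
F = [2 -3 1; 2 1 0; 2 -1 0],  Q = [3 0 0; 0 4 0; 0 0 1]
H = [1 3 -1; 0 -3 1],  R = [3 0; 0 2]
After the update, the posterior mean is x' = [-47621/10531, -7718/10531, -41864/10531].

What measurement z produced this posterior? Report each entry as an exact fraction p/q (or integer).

z = [-3, -2]

x̄ = F·x = [1, -2, -2]
P̄ = F·P·Fᵀ + Q = [60 4 28; 4 24 12; 28 12 21]
S = H·P̄·Hᵀ + R = [196 -149; -149 167]
K = P̄·Hᵀ·S⁻¹ = [9732/10531 9692/10531; 1748/10531 -2224/10531; 4946/10531 3467/10531]
x' − x̄ = [-58152/10531, 13344/10531, -20802/10531] = K·y
y = (KᵀK)⁻¹·Kᵀ·(x' − x̄) = [0, -6]
z = y + H·x̄ = [0, -6] + [-3, 4] = [-3, -2]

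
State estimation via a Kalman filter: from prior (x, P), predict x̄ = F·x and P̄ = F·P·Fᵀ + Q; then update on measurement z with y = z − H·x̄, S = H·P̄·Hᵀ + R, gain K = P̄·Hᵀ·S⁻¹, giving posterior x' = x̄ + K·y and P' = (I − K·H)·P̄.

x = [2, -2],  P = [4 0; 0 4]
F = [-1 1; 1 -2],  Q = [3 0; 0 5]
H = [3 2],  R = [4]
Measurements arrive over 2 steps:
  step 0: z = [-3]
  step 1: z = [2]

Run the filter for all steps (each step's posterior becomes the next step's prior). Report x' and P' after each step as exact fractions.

step 0: x' = [-263/59, 312/59], P' = [568/59 -834/59; -834/59 1279/59]
step 1: x' = [7640/797, -21493/1594], P' = [49736/797 -74694/797; -74694/797 112914/797]

step 0: x̄ = F·x = [-4, 6]
step 0: P̄ = F·P·Fᵀ + Q = [11 -12; -12 25]
step 0: y = z − H·x̄ = [-3]
step 0: S = H·P̄·Hᵀ + R = [59]
step 0: K = P̄·Hᵀ·S⁻¹ = [9/59; 14/59]
step 0: x' = x̄ + K·y = [-263/59, 312/59]
step 0: P' = (I − K·H)·P̄ = [568/59 -834/59; -834/59 1279/59]
step 1: x̄ = F·x = [575/59, -887/59]
step 1: P̄ = F·P·Fᵀ + Q = [3692/59 -5628/59; -5628/59 9315/59]
step 1: y = z − H·x̄ = [167/59]
step 1: S = H·P̄·Hᵀ + R = [3188/59]
step 1: K = P̄·Hᵀ·S⁻¹ = [-45/797; 873/1594]
step 1: x' = x̄ + K·y = [7640/797, -21493/1594]
step 1: P' = (I − K·H)·P̄ = [49736/797 -74694/797; -74694/797 112914/797]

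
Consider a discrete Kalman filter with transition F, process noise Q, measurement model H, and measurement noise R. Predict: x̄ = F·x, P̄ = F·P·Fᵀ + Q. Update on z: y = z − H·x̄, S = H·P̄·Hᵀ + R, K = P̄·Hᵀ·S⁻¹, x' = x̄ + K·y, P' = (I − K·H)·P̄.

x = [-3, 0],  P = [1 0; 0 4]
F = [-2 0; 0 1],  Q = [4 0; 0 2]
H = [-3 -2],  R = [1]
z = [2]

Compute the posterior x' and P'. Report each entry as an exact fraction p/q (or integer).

x̄ = F·x = [6, 0]
P̄ = F·P·Fᵀ + Q = [8 0; 0 6]
y = z − H·x̄ = [20]
S = H·P̄·Hᵀ + R = [97]
K = P̄·Hᵀ·S⁻¹ = [-24/97; -12/97]
x' = x̄ + K·y = [102/97, -240/97]
P' = (I − K·H)·P̄ = [200/97 -288/97; -288/97 438/97]

x' = [102/97, -240/97]
P' = [200/97 -288/97; -288/97 438/97]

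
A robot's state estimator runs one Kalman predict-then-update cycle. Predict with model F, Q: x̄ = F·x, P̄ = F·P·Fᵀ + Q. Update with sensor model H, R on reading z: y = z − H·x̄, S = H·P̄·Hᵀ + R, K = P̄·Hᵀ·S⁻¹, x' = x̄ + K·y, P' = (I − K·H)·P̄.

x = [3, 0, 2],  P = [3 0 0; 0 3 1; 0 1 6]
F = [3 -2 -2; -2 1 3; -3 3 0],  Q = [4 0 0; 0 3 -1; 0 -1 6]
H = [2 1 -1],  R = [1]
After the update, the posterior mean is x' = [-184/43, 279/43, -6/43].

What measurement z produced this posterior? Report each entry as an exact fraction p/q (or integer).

x̄ = F·x = [5, 0, -9]
P̄ = F·P·Fᵀ + Q = [75 -68 -51; -68 78 35; -51 35 60]
S = H·P̄·Hᵀ + R = [301]
K = P̄·Hᵀ·S⁻¹ = [19/43; -93/301; -127/301]
x' − x̄ = [-399/43, 279/43, 381/43] = K·y
y = (KᵀK)⁻¹·Kᵀ·(x' − x̄) = [-21]
z = y + H·x̄ = [-21] + [19] = [-2]

z = [-2]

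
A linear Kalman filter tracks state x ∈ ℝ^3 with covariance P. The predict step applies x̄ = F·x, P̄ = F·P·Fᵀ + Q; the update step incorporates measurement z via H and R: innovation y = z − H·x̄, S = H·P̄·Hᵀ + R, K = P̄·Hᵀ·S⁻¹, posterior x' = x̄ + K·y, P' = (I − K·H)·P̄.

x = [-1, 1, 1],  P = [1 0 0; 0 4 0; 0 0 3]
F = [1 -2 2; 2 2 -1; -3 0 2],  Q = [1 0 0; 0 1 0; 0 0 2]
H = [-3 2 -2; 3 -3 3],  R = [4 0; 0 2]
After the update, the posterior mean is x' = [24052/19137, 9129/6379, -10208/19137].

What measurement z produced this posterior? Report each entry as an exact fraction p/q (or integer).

x̄ = F·x = [-1, -1, 5]
P̄ = F·P·Fᵀ + Q = [30 -20 9; -20 24 -12; 9 -12 23]
S = H·P̄·Hᵀ + R = [906 -1131; -1131 1433]
K = P̄·Hᵀ·S⁻¹ = [-11897/19137 -2342/6379; -284/6379 -972/6379; 10291/19137 3295/6379]
x' − x̄ = [43189/19137, 15508/6379, -105893/19137] = K·y
y = (KᵀK)⁻¹·Kᵀ·(x' − x̄) = [7, -18]
z = y + H·x̄ = [7, -18] + [-9, 15] = [-2, -3]

z = [-2, -3]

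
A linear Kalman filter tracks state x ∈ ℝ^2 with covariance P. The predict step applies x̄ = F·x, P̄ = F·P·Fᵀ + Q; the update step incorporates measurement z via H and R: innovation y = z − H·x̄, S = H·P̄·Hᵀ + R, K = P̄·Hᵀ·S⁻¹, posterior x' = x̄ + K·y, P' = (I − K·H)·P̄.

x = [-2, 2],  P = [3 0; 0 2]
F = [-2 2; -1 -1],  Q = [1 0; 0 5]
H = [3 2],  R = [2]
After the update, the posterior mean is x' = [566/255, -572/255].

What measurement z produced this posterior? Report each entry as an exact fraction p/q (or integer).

z = [2]

x̄ = F·x = [8, 0]
P̄ = F·P·Fᵀ + Q = [21 2; 2 10]
S = H·P̄·Hᵀ + R = [255]
K = P̄·Hᵀ·S⁻¹ = [67/255; 26/255]
x' − x̄ = [-1474/255, -572/255] = K·y
y = (KᵀK)⁻¹·Kᵀ·(x' − x̄) = [-22]
z = y + H·x̄ = [-22] + [24] = [2]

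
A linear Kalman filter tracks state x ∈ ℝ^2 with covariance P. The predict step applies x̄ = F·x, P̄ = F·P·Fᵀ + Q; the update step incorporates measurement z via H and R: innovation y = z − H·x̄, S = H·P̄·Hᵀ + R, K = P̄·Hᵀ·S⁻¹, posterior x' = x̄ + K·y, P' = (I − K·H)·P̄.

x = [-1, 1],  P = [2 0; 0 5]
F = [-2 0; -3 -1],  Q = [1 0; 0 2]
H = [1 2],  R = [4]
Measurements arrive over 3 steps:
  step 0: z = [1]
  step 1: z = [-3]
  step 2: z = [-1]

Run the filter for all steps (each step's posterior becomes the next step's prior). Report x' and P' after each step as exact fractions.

step 0: x̄ = F·x = [2, 2]
step 0: P̄ = F·P·Fᵀ + Q = [9 12; 12 25]
step 0: y = z − H·x̄ = [-5]
step 0: S = H·P̄·Hᵀ + R = [161]
step 0: K = P̄·Hᵀ·S⁻¹ = [33/161; 62/161]
step 0: x' = x̄ + K·y = [157/161, 12/161]
step 0: P' = (I − K·H)·P̄ = [360/161 -114/161; -114/161 181/161]
step 1: x̄ = F·x = [-314/161, -3]
step 1: P̄ = F·P·Fᵀ + Q = [1601/161 12; 12 19]
step 1: y = z − H·x̄ = [797/161]
step 1: S = H·P̄·Hᵀ + R = [22209/161]
step 1: K = P̄·Hᵀ·S⁻¹ = [5465/22209; 8050/22209]
step 1: x' = x̄ + K·y = [-16261/22209, -26777/22209]
step 1: P' = (I − K·H)·P̄ = [35344/22209 -6742/22209; -6742/22209 19471/22209]
step 2: x̄ = F·x = [32522/22209, 75560/22209]
step 2: P̄ = F·P·Fᵀ + Q = [163585/22209 198580/22209; 198580/22209 341533/22209]
step 2: y = z − H·x̄ = [-68617/7403]
step 2: S = H·P̄·Hᵀ + R = [804291/7403]
step 2: K = P̄·Hᵀ·S⁻¹ = [62305/268097; 293882/804291]
step 2: x' = x̄ + K·y = [-554707/804291, 12442/804291]
step 2: P' = (I − K·H)·P̄ = [1204840/804291 -228590/804291; -228590/804291 702059/804291]

step 0: x' = [157/161, 12/161], P' = [360/161 -114/161; -114/161 181/161]
step 1: x' = [-16261/22209, -26777/22209], P' = [35344/22209 -6742/22209; -6742/22209 19471/22209]
step 2: x' = [-554707/804291, 12442/804291], P' = [1204840/804291 -228590/804291; -228590/804291 702059/804291]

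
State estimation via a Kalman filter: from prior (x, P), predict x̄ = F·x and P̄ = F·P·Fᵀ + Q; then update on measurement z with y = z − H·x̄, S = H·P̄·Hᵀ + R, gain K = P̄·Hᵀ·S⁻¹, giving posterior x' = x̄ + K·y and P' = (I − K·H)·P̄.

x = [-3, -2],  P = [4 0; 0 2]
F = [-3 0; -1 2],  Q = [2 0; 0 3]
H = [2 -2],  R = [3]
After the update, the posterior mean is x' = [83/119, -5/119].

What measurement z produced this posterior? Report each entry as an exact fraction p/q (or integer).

z = [1]

x̄ = F·x = [9, -1]
P̄ = F·P·Fᵀ + Q = [38 12; 12 15]
S = H·P̄·Hᵀ + R = [119]
K = P̄·Hᵀ·S⁻¹ = [52/119; -6/119]
x' − x̄ = [-988/119, 114/119] = K·y
y = (KᵀK)⁻¹·Kᵀ·(x' − x̄) = [-19]
z = y + H·x̄ = [-19] + [20] = [1]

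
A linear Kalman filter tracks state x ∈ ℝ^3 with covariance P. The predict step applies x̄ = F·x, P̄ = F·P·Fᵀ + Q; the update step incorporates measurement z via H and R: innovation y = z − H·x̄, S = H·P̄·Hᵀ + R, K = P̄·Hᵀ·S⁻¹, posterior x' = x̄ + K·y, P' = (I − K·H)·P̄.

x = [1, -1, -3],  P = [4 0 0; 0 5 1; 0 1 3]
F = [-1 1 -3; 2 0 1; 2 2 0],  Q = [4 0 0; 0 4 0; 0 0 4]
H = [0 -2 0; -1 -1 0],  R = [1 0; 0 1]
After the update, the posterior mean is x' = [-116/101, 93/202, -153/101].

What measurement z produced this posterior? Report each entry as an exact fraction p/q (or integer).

x̄ = F·x = [7, -1, 0]
P̄ = F·P·Fᵀ + Q = [34 -16 -4; -16 23 18; -4 18 40]
S = H·P̄·Hᵀ + R = [93 14; 14 26]
K = P̄·Hᵀ·S⁻¹ = [542/1111 -1061/1111; -549/1111 -7/2222; -370/1111 -399/1111]
x' − x̄ = [-823/101, 295/202, -153/101] = K·y
y = (KᵀK)⁻¹·Kᵀ·(x' − x̄) = [-3, 7]
z = y + H·x̄ = [-3, 7] + [2, -6] = [-1, 1]

z = [-1, 1]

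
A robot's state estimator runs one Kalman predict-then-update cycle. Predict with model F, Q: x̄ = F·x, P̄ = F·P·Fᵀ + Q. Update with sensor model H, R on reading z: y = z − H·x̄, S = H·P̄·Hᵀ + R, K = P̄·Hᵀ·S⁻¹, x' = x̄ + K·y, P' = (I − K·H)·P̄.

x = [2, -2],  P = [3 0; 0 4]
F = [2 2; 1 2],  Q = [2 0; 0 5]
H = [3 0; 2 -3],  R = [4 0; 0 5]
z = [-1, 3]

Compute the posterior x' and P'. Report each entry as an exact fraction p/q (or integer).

x̄ = F·x = [0, -2]
P̄ = F·P·Fᵀ + Q = [30 22; 22 24]
y = z − H·x̄ = [-1, -3]
S = H·P̄·Hᵀ + R = [274 -18; -18 77]
K = P̄·Hᵀ·S⁻¹ = [3411/10387 -12/10387; 2289/10387 -3242/10387]
x' = x̄ + K·y = [-3375/10387, -13337/10387]
P' = (I − K·H)·P̄ = [4548/10387 3052/10387; 3052/10387 7438/10387]

x' = [-3375/10387, -13337/10387]
P' = [4548/10387 3052/10387; 3052/10387 7438/10387]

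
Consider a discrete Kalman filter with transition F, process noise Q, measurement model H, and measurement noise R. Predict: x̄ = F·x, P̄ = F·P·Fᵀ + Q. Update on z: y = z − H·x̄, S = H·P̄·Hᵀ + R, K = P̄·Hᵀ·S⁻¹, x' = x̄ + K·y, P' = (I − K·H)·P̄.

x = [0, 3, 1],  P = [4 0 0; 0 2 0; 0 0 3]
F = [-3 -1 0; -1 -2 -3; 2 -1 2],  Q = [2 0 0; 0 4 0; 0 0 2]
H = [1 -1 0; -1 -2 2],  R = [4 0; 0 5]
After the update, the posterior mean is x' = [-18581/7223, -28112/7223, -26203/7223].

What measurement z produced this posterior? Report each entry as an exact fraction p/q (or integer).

z = [1, 3]

x̄ = F·x = [-3, -9, -1]
P̄ = F·P·Fᵀ + Q = [40 16 -22; 16 43 -22; -22 -22 32]
S = H·P̄·Hᵀ + R = [55 30; 30 673]
K = P̄·Hᵀ·S⁻¹ = [19632/36115 -1420/7223; -13791/36115 -1444/7223; -780/7223 1430/7223]
x' − x̄ = [3088/7223, 36895/7223, -18980/7223] = K·y
y = (KᵀK)⁻¹·Kᵀ·(x' − x̄) = [-5, -16]
z = y + H·x̄ = [-5, -16] + [6, 19] = [1, 3]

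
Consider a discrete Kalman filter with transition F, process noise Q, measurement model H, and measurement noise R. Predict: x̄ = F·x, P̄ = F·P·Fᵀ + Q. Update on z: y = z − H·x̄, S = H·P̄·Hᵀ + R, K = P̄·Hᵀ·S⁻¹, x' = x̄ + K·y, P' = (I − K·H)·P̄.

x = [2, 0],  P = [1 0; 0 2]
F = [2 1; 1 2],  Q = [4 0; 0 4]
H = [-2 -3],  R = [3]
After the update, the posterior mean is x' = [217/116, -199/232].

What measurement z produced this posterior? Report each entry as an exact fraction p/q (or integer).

z = [-1]

x̄ = F·x = [4, 2]
P̄ = F·P·Fᵀ + Q = [10 6; 6 13]
S = H·P̄·Hᵀ + R = [232]
K = P̄·Hᵀ·S⁻¹ = [-19/116; -51/232]
x' − x̄ = [-247/116, -663/232] = K·y
y = (KᵀK)⁻¹·Kᵀ·(x' − x̄) = [13]
z = y + H·x̄ = [13] + [-14] = [-1]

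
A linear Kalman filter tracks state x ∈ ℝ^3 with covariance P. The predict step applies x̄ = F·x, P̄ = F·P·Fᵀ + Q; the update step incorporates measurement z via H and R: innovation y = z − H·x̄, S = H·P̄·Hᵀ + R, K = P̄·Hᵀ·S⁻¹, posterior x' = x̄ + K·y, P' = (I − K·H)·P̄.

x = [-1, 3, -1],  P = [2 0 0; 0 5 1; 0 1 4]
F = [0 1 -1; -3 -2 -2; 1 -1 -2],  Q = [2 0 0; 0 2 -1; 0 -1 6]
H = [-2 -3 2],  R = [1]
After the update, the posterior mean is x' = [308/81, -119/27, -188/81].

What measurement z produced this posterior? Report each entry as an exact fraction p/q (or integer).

x̄ = F·x = [4, -1, -2]
P̄ = F·P·Fᵀ + Q = [9 -2 2; -2 64 25; 2 25 33]
S = H·P̄·Hᵀ + R = [405]
K = P̄·Hᵀ·S⁻¹ = [-8/405; -46/135; -13/405]
x' − x̄ = [-16/81, -92/27, -26/81] = K·y
y = (KᵀK)⁻¹·Kᵀ·(x' − x̄) = [10]
z = y + H·x̄ = [10] + [-9] = [1]

z = [1]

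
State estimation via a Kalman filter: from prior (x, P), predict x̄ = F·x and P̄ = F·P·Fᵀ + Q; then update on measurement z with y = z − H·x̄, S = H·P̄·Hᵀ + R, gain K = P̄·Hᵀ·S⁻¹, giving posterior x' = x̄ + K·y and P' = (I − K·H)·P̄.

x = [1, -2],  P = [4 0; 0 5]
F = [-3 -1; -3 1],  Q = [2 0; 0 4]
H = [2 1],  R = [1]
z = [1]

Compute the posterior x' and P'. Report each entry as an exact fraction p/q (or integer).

x' = [33/19, -427/171]
P' = [113/38 -213/38; -213/38 3941/342]

x̄ = F·x = [-1, -5]
P̄ = F·P·Fᵀ + Q = [43 31; 31 45]
y = z − H·x̄ = [8]
S = H·P̄·Hᵀ + R = [342]
K = P̄·Hᵀ·S⁻¹ = [13/38; 107/342]
x' = x̄ + K·y = [33/19, -427/171]
P' = (I − K·H)·P̄ = [113/38 -213/38; -213/38 3941/342]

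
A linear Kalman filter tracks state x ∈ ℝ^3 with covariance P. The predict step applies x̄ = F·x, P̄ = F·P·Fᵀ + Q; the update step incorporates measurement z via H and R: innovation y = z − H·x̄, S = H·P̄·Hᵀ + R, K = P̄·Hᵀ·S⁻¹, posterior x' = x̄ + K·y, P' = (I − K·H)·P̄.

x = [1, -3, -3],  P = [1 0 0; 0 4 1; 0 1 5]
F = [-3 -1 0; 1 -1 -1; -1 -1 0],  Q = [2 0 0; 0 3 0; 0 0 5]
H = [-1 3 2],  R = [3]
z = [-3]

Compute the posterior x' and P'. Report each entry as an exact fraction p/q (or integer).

x̄ = F·x = [0, 7, 2]
P̄ = F·P·Fᵀ + Q = [15 2 7; 2 15 4; 7 4 10]
y = z − H·x̄ = [-28]
S = H·P̄·Hᵀ + R = [201]
K = P̄·Hᵀ·S⁻¹ = [5/201; 17/67; 25/201]
x' = x̄ + K·y = [-140/201, -7/67, -298/201]
P' = (I − K·H)·P̄ = [2990/201 49/67 1282/201; 49/67 138/67 -157/67; 1282/201 -157/67 1385/201]

x' = [-140/201, -7/67, -298/201]
P' = [2990/201 49/67 1282/201; 49/67 138/67 -157/67; 1282/201 -157/67 1385/201]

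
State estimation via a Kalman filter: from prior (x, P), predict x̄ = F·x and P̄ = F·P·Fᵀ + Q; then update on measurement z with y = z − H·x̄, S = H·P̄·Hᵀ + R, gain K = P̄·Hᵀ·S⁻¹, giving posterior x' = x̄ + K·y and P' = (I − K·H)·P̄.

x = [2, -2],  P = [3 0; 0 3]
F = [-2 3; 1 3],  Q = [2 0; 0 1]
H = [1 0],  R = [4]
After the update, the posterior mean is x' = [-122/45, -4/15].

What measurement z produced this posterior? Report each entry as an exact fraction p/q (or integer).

z = [-2]

x̄ = F·x = [-10, -4]
P̄ = F·P·Fᵀ + Q = [41 21; 21 31]
S = H·P̄·Hᵀ + R = [45]
K = P̄·Hᵀ·S⁻¹ = [41/45; 7/15]
x' − x̄ = [328/45, 56/15] = K·y
y = (KᵀK)⁻¹·Kᵀ·(x' − x̄) = [8]
z = y + H·x̄ = [8] + [-10] = [-2]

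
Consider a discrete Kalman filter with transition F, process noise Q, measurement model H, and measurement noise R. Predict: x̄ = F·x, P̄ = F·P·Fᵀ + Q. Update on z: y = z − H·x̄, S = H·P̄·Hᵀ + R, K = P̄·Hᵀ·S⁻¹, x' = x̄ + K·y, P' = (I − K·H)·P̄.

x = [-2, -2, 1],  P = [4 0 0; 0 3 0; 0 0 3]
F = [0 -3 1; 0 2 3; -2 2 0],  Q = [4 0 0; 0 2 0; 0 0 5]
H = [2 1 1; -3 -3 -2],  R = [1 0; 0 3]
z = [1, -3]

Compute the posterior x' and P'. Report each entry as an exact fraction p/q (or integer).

x' = [-313/1404, 1/54, 1181/702]
P' = [6101/1404 49/54 -5959/702; 49/54 107/27 -176/27; -5959/702 -176/27 8063/351]

x̄ = F·x = [7, -1, 0]
P̄ = F·P·Fᵀ + Q = [34 -9 -18; -9 41 12; -18 12 33]
y = z − H·x̄ = [-12, 15]
S = H·P̄·Hᵀ + R = [127 -246; -246 576]
K = P̄·Hᵀ·S⁻¹ = [779/702 1711/4212; -20/27 -85/162; -184/351 -647/2106]
x' = x̄ + K·y = [-313/1404, 1/54, 1181/702]
P' = (I − K·H)·P̄ = [6101/1404 49/54 -5959/702; 49/54 107/27 -176/27; -5959/702 -176/27 8063/351]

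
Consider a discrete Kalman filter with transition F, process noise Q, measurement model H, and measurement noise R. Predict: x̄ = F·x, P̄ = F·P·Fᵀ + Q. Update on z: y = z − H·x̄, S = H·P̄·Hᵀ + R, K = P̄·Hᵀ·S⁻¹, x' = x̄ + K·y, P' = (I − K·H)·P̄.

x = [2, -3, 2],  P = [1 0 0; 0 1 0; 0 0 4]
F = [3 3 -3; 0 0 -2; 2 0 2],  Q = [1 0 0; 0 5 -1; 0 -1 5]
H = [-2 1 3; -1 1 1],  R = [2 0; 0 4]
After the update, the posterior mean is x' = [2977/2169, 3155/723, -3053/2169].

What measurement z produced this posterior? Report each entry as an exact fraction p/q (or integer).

x̄ = F·x = [-9, -4, 8]
P̄ = F·P·Fᵀ + Q = [55 24 -18; 24 21 -17; -18 -17 25]
S = H·P̄·Hᵀ + R = [486 156; 156 59]
K = P̄·Hᵀ·S⁻¹ = [-308/2169 -329/723; -247/723 136/241; 745/2169 -338/723]
x' − x̄ = [22498/2169, 6047/723, -20405/2169] = K·y
y = (KᵀK)⁻¹·Kᵀ·(x' − x̄) = [-41, -10]
z = y + H·x̄ = [-41, -10] + [38, 13] = [-3, 3]

z = [-3, 3]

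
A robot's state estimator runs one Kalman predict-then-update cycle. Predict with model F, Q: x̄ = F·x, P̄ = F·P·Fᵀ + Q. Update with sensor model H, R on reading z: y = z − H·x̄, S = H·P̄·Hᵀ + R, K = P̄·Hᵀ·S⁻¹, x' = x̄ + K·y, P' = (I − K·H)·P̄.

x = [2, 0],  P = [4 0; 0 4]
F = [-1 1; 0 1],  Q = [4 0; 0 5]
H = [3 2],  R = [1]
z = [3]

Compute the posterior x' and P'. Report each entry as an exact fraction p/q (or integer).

x' = [10/193, 270/193]
P' = [380/193 -548/193; -548/193 837/193]

x̄ = F·x = [-2, 0]
P̄ = F·P·Fᵀ + Q = [12 4; 4 9]
y = z − H·x̄ = [9]
S = H·P̄·Hᵀ + R = [193]
K = P̄·Hᵀ·S⁻¹ = [44/193; 30/193]
x' = x̄ + K·y = [10/193, 270/193]
P' = (I − K·H)·P̄ = [380/193 -548/193; -548/193 837/193]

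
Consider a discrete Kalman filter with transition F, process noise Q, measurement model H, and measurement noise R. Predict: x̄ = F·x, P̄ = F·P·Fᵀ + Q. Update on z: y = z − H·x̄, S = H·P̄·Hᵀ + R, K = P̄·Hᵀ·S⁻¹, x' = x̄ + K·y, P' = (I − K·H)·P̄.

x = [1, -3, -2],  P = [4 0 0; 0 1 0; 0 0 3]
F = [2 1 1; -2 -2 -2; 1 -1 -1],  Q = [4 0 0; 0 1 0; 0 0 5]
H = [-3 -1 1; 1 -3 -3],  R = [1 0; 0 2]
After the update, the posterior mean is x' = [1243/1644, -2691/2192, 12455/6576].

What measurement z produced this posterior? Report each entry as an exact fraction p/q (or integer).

x̄ = F·x = [-3, 8, 6]
P̄ = F·P·Fᵀ + Q = [24 -24 4; -24 33 0; 4 0 13]
S = H·P̄·Hᵀ + R = [95 -164; -164 560]
K = P̄·Hᵀ·S⁻¹ = [-679/1644 191/6576; 139/2192 -1763/8768; -1295/6576 -3161/26304]
x' − x̄ = [6175/1644, -20227/2192, -27001/6576] = K·y
y = (KᵀK)⁻¹·Kᵀ·(x' − x̄) = [-6, 44]
z = y + H·x̄ = [-6, 44] + [7, -45] = [1, -1]

z = [1, -1]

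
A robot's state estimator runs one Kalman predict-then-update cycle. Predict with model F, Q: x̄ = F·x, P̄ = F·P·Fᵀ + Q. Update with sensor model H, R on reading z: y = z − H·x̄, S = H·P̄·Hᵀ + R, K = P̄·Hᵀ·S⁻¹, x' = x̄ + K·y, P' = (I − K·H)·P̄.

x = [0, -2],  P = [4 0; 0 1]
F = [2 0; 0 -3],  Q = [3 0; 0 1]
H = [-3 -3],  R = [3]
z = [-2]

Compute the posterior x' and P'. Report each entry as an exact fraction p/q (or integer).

x̄ = F·x = [0, 6]
P̄ = F·P·Fᵀ + Q = [19 0; 0 10]
y = z − H·x̄ = [16]
S = H·P̄·Hᵀ + R = [264]
K = P̄·Hᵀ·S⁻¹ = [-19/88; -5/44]
x' = x̄ + K·y = [-38/11, 46/11]
P' = (I − K·H)·P̄ = [589/88 -285/44; -285/44 145/22]

x' = [-38/11, 46/11]
P' = [589/88 -285/44; -285/44 145/22]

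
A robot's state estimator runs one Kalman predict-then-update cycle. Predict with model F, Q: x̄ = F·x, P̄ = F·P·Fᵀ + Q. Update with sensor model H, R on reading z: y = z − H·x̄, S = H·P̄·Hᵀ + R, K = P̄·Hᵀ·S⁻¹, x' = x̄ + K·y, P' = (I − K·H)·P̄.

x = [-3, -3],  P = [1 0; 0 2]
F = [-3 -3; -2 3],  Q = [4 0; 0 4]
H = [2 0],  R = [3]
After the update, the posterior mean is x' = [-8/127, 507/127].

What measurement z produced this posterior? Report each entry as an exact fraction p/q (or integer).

x̄ = F·x = [18, -3]
P̄ = F·P·Fᵀ + Q = [31 -12; -12 26]
S = H·P̄·Hᵀ + R = [127]
K = P̄·Hᵀ·S⁻¹ = [62/127; -24/127]
x' − x̄ = [-2294/127, 888/127] = K·y
y = (KᵀK)⁻¹·Kᵀ·(x' − x̄) = [-37]
z = y + H·x̄ = [-37] + [36] = [-1]

z = [-1]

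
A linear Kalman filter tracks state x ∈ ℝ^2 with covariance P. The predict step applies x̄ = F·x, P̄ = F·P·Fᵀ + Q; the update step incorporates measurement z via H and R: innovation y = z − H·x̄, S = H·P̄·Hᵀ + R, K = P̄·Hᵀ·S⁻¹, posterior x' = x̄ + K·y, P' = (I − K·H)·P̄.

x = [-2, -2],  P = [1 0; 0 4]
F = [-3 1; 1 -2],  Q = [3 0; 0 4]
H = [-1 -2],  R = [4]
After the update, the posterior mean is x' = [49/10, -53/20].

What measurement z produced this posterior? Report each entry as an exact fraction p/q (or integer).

z = [1]

x̄ = F·x = [4, 2]
P̄ = F·P·Fᵀ + Q = [16 -11; -11 21]
S = H·P̄·Hᵀ + R = [60]
K = P̄·Hᵀ·S⁻¹ = [1/10; -31/60]
x' − x̄ = [9/10, -93/20] = K·y
y = (KᵀK)⁻¹·Kᵀ·(x' − x̄) = [9]
z = y + H·x̄ = [9] + [-8] = [1]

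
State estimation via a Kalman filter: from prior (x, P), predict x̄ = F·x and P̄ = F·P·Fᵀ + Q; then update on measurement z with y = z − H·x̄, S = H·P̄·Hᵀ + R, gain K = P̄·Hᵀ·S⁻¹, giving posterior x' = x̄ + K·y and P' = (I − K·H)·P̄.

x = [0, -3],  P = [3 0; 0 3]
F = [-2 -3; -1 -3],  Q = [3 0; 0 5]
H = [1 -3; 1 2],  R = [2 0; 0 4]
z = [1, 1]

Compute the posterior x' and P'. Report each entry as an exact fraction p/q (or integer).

x' = [3675/3599, 620/10797]
P' = [5700/3599 1104/3599; 1104/3599 2566/10797]

x̄ = F·x = [9, 9]
P̄ = F·P·Fᵀ + Q = [42 33; 33 35]
y = z − H·x̄ = [19, -26]
S = H·P̄·Hᵀ + R = [161 -201; -201 318]
K = P̄·Hᵀ·S⁻¹ = [1194/3599 1977/3599; -731/3599 2111/10797]
x' = x̄ + K·y = [3675/3599, 620/10797]
P' = (I − K·H)·P̄ = [5700/3599 1104/3599; 1104/3599 2566/10797]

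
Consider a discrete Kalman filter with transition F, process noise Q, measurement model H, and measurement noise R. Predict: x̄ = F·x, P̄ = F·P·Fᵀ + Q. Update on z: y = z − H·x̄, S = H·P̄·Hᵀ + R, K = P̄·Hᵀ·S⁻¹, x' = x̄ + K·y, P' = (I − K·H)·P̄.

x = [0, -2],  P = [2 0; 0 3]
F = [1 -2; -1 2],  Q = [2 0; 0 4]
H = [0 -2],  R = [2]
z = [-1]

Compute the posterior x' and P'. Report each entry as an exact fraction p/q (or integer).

x' = [22/37, 14/37]
P' = [200/37 -14/37; -14/37 18/37]

x̄ = F·x = [4, -4]
P̄ = F·P·Fᵀ + Q = [16 -14; -14 18]
y = z − H·x̄ = [-9]
S = H·P̄·Hᵀ + R = [74]
K = P̄·Hᵀ·S⁻¹ = [14/37; -18/37]
x' = x̄ + K·y = [22/37, 14/37]
P' = (I − K·H)·P̄ = [200/37 -14/37; -14/37 18/37]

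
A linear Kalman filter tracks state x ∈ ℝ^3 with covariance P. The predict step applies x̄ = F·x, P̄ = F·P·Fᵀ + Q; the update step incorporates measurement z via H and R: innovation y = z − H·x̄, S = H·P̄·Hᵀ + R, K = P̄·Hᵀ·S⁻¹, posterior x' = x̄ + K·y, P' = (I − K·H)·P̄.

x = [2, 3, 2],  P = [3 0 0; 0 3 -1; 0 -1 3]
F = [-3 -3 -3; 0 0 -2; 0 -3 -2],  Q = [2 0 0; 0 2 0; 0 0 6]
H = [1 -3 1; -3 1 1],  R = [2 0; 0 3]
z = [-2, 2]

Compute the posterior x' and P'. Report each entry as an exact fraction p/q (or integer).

x̄ = F·x = [-21, -4, -13]
P̄ = F·P·Fᵀ + Q = [65 12 30; 12 14 6; 30 6 33]
y = z − H·x̄ = [20, -44]
S = H·P̄·Hᵀ + R = [178 -156; -156 395]
K = P̄·Hᵀ·S⁻¹ = [-563/45974 -9015/22987; -5988/22987 -3296/22987; 9819/45974 -1029/22987]
x' = x̄ + K·y = [-91697/22987, -66684/22987, -155365/22987]
P' = (I − K·H)·P̄ = [262937/45974 124848/22987 485025/45974; 124848/22987 125370/22987 239286/22987; 485025/45974 239286/22987 970329/45974]

x' = [-91697/22987, -66684/22987, -155365/22987]
P' = [262937/45974 124848/22987 485025/45974; 124848/22987 125370/22987 239286/22987; 485025/45974 239286/22987 970329/45974]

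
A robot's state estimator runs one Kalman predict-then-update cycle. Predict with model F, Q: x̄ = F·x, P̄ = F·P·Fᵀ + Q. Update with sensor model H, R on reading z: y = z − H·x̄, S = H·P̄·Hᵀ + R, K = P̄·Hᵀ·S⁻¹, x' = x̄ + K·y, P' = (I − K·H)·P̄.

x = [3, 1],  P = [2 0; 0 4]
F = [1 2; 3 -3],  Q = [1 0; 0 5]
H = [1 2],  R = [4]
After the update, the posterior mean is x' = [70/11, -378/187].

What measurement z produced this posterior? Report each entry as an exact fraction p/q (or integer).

z = [2]

x̄ = F·x = [5, 6]
P̄ = F·P·Fᵀ + Q = [19 -18; -18 59]
S = H·P̄·Hᵀ + R = [187]
K = P̄·Hᵀ·S⁻¹ = [-1/11; 100/187]
x' − x̄ = [15/11, -1500/187] = K·y
y = (KᵀK)⁻¹·Kᵀ·(x' − x̄) = [-15]
z = y + H·x̄ = [-15] + [17] = [2]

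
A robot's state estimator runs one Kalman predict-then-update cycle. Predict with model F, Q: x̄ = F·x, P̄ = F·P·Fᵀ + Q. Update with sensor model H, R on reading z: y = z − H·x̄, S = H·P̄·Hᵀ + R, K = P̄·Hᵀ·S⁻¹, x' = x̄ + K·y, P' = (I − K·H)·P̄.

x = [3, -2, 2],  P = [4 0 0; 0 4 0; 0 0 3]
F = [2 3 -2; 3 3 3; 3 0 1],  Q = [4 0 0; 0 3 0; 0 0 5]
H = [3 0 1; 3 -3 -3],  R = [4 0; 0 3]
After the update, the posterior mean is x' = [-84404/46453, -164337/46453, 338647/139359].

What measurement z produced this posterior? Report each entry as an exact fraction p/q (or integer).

z = [-3, -2]

x̄ = F·x = [-4, 9, 11]
P̄ = F·P·Fᵀ + Q = [68 42 18; 42 102 45; 18 45 44]
S = H·P̄·Hᵀ + R = [768 -141; -141 1659]
K = P̄·Hᵀ·S⁻¹ = [13766/46453 1842/46453; 8862/46453 -8067/46453; 44183/418077 -49922/418077]
x' − x̄ = [101408/46453, -582414/46453, -1194302/139359] = K·y
y = (KᵀK)⁻¹·Kᵀ·(x' − x̄) = [-2, 70]
z = y + H·x̄ = [-2, 70] + [-1, -72] = [-3, -2]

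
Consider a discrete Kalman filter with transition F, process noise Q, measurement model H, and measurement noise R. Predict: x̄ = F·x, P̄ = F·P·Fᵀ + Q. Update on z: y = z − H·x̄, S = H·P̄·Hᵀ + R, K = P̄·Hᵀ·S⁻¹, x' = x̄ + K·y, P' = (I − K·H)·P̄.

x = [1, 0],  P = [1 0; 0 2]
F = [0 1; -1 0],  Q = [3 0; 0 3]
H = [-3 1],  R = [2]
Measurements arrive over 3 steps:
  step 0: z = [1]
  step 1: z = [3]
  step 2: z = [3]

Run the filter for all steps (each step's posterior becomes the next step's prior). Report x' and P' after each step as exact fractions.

step 0: x̄ = F·x = [0, -1]
step 0: P̄ = F·P·Fᵀ + Q = [5 0; 0 4]
step 0: y = z − H·x̄ = [2]
step 0: S = H·P̄·Hᵀ + R = [51]
step 0: K = P̄·Hᵀ·S⁻¹ = [-5/17; 4/51]
step 0: x' = x̄ + K·y = [-10/17, -43/51]
step 0: P' = (I − K·H)·P̄ = [10/17 20/17; 20/17 188/51]
step 1: x̄ = F·x = [-43/51, 10/17]
step 1: P̄ = F·P·Fᵀ + Q = [341/51 -20/17; -20/17 61/17]
step 1: y = z − H·x̄ = [-2/17]
step 1: S = H·P̄·Hᵀ + R = [1238/17]
step 1: K = P̄·Hᵀ·S⁻¹ = [-361/1238; 121/1238]
step 1: x' = x̄ + K·y = [-1502/1857, 357/619]
step 1: P' = (I − K·H)·P̄ = [1835/3714 1113/1238; 1113/1238 3581/1238]
step 2: x̄ = F·x = [357/619, 1502/1857]
step 2: P̄ = F·P·Fᵀ + Q = [7295/1238 -1113/1238; -1113/1238 12977/3714]
step 2: y = z − H·x̄ = [7282/1857]
step 2: S = H·P̄·Hᵀ + R = [118702/1857]
step 2: K = P̄·Hᵀ·S⁻¹ = [-34497/118702; 11497/118702]
step 2: x' = x̄ + K·y = [-33408/59351, 70547/59351]
step 2: P' = (I − K·H)·P̄ = [29309/59351 53430/59351; 53430/59351 171787/59351]

step 0: x' = [-10/17, -43/51], P' = [10/17 20/17; 20/17 188/51]
step 1: x' = [-1502/1857, 357/619], P' = [1835/3714 1113/1238; 1113/1238 3581/1238]
step 2: x' = [-33408/59351, 70547/59351], P' = [29309/59351 53430/59351; 53430/59351 171787/59351]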